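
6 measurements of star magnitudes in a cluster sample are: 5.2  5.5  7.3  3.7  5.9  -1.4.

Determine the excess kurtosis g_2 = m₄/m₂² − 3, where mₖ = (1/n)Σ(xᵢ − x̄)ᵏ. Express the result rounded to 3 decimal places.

x̄ = 4.3667
Σ(xᵢ − x̄)² = 46.6333 ⇒ m₂ = 7.77222
Σ(xᵢ − x̄)⁴ = 1187.7518 ⇒ m₄ = 197.95864
m₂² = 60.40744
g_2 = m₄/m₂² − 3 = 3.27706 − 3 ≈ 0.277

0.277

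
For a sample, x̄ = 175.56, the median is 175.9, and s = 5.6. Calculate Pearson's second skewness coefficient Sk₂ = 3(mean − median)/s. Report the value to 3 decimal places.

Sk₂ = 3(175.56 − 175.9) / 5.6 = 3 × -0.3400 / 5.6
    = -1.0200 / 5.6 ≈ -0.182

-0.182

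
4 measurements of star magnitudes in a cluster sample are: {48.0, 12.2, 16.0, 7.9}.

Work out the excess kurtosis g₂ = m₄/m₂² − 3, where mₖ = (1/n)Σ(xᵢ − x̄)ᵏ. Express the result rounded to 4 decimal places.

-0.7503

x̄ = 21.0250
Σ(xᵢ − x̄)² = 1003.0475 ⇒ m₂ = 250.76188
Σ(xᵢ − x̄)⁴ = 565853.8634 ⇒ m₄ = 141463.46586
m₂² = 62881.51795
g₂ = m₄/m₂² − 3 = 2.24968 − 3 ≈ -0.7503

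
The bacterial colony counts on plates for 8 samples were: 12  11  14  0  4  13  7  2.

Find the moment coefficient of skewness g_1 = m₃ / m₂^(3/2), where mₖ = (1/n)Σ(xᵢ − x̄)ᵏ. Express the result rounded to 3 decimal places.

-0.279

x̄ = (12 + 11 + 14 + 0 + 4 + 13 + 7 + 2) / 8 = 7.8750
deviations (xᵢ − x̄): 4.1250, 3.1250, 6.1250, -7.8750, -3.8750, 5.1250, -0.8750, -5.8750
Σ(xᵢ − x̄)² = 202.8750 ⇒ m₂ = 202.8750/8 = 25.35938
Σ(xᵢ − x̄)³ = -284.9063 ⇒ m₃ = -284.9063/8 = -35.61328
m₂^(3/2) = 25.35938^(1.5) = 127.70498
g_1 = m₃ / m₂^(3/2) = -35.61328 / 127.70498 ≈ -0.279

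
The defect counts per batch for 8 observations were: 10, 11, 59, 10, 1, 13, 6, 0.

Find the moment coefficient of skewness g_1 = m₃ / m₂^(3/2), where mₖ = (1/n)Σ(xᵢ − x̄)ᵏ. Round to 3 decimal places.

x̄ = (10 + 11 + 59 + 10 + 1 + 13 + 6 + 0) / 8 = 13.7500
deviations (xᵢ − x̄): -3.7500, -2.7500, 45.2500, -3.7500, -12.7500, -0.7500, -7.7500, -13.7500
Σ(xᵢ − x̄)² = 2495.5000 ⇒ m₂ = 2495.5000/8 = 311.93750
Σ(xᵢ − x̄)³ = 87387.7500 ⇒ m₃ = 87387.7500/8 = 10923.46875
m₂^(3/2) = 311.93750^(1.5) = 5509.36291
g_1 = m₃ / m₂^(3/2) = 10923.46875 / 5509.36291 ≈ 1.983

1.983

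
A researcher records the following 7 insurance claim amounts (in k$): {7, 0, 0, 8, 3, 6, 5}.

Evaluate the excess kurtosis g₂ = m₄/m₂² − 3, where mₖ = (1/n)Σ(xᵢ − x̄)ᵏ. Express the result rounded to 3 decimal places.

x̄ = 4.1429
Σ(xᵢ − x̄)² = 62.8571 ⇒ m₂ = 8.97959
Σ(xᵢ − x̄)⁴ = 891.2770 ⇒ m₄ = 127.32528
m₂² = 80.63307
g₂ = m₄/m₂² − 3 = 1.57907 − 3 ≈ -1.421

-1.421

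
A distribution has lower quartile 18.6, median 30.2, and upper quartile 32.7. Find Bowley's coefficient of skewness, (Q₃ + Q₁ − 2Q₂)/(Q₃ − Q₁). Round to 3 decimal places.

numerator: Q₃ + Q₁ − 2Q₂ = 32.7 + 18.6 − 2×30.2 = -9.1000
denominator: Q₃ − Q₁ = 32.7 − 18.6 = 14.1000
Bowley skewness = -9.1000 / 14.1000 ≈ -0.645

-0.645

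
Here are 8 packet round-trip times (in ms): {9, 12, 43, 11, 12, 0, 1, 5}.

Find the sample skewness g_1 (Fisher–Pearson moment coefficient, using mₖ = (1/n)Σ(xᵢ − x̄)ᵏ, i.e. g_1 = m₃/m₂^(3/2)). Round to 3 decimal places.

x̄ = (9 + 12 + 43 + 11 + 12 + 0 + 1 + 5) / 8 = 11.6250
deviations (xᵢ − x̄): -2.6250, 0.3750, 31.3750, -0.6250, 0.3750, -11.6250, -10.6250, -6.6250
Σ(xᵢ − x̄)² = 1283.8750 ⇒ m₂ = 1283.8750/8 = 160.48438
Σ(xᵢ − x̄)³ = 27805.7813 ⇒ m₃ = 27805.7813/8 = 3475.72266
m₂^(3/2) = 160.48438^(1.5) = 2033.05502
g_1 = m₃ / m₂^(3/2) = 3475.72266 / 2033.05502 ≈ 1.710

1.710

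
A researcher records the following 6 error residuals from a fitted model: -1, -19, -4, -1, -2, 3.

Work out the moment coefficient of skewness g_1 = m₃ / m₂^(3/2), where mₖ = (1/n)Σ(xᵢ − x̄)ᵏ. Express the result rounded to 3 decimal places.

x̄ = (-1 - 19 - 4 - 1 - 2 + 3) / 6 = -4.0000
deviations (xᵢ − x̄): 3.0000, -15.0000, 0.0000, 3.0000, 2.0000, 7.0000
Σ(xᵢ − x̄)² = 296.0000 ⇒ m₂ = 296.0000/6 = 49.33333
Σ(xᵢ − x̄)³ = -2970.0000 ⇒ m₃ = -2970.0000/6 = -495.00000
m₂^(3/2) = 49.33333^(1.5) = 346.50595
g_1 = m₃ / m₂^(3/2) = -495.00000 / 346.50595 ≈ -1.429

-1.429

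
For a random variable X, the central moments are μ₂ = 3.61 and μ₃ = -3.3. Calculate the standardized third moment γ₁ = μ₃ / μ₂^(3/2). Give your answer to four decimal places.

-0.4811

σ = √μ₂ = √3.61 = 1.90000
σ³ = μ₂^(3/2) = 6.85900
γ₁ = μ₃/σ³ = -3.3 / 6.85900 ≈ -0.4811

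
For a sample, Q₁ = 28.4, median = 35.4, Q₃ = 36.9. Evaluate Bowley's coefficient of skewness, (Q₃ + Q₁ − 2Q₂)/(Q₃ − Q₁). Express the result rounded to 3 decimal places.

numerator: Q₃ + Q₁ − 2Q₂ = 36.9 + 28.4 − 2×35.4 = -5.5000
denominator: Q₃ − Q₁ = 36.9 − 28.4 = 8.5000
Bowley skewness = -5.5000 / 8.5000 ≈ -0.647

-0.647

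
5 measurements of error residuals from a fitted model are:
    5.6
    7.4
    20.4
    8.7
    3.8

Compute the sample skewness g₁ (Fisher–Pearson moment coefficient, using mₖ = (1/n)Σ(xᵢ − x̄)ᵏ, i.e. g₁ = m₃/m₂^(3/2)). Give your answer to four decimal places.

1.2046

x̄ = (5.6 + 7.4 + 20.4 + 8.7 + 3.8) / 5 = 9.1800
deviations (xᵢ − x̄): -3.5800, -1.7800, 11.2200, -0.4800, -5.3800
Σ(xᵢ − x̄)² = 171.0480 ⇒ m₂ = 171.0480/5 = 34.20960
Σ(xᵢ − x̄)³ = 1205.1139 ⇒ m₃ = 1205.1139/5 = 241.02278
m₂^(3/2) = 34.20960^(1.5) = 200.08844
g₁ = m₃ / m₂^(3/2) = 241.02278 / 200.08844 ≈ 1.2046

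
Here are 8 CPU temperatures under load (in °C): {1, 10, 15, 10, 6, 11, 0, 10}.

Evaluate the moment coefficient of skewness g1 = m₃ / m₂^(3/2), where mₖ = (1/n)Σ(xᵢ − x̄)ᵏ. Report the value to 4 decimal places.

x̄ = (1 + 10 + 15 + 10 + 6 + 11 + 0 + 10) / 8 = 7.8750
deviations (xᵢ − x̄): -6.8750, 2.1250, 7.1250, 2.1250, -1.8750, 3.1250, -7.8750, 2.1250
Σ(xᵢ − x̄)² = 186.8750 ⇒ m₂ = 186.8750/8 = 23.35938
Σ(xᵢ − x̄)³ = -398.9063 ⇒ m₃ = -398.9063/8 = -49.86328
m₂^(3/2) = 23.35938^(1.5) = 112.89945
g1 = m₃ / m₂^(3/2) = -49.86328 / 112.89945 ≈ -0.4417

-0.4417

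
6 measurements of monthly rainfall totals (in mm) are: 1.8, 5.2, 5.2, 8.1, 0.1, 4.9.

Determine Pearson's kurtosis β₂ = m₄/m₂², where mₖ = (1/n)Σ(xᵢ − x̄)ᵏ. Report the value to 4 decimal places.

2.0381

x̄ = 4.2167
Σ(xᵢ − x̄)² = 40.2683 ⇒ m₂ = 6.71139
Σ(xᵢ − x̄)⁴ = 550.8105 ⇒ m₄ = 91.80176
m₂² = 45.04274
β₂ = m₄/m₂² = 91.80176 / 45.04274 ≈ 2.0381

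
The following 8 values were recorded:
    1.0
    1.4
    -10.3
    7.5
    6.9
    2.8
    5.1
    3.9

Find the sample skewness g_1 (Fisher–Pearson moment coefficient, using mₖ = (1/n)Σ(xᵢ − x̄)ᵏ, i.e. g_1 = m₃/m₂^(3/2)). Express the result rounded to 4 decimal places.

x̄ = (1.0 + 1.4 - 10.3 + 7.5 + 6.9 + 2.8 + 5.1 + 3.9) / 8 = 2.2875
deviations (xᵢ − x̄): -1.2875, -0.8875, -12.5875, 5.2125, 4.6125, 0.5125, 2.8125, 1.6125
Σ(xᵢ − x̄)² = 220.1088 ⇒ m₂ = 220.1088/8 = 27.51359
Σ(xᵢ − x̄)³ = -1730.9309 ⇒ m₃ = -1730.9309/8 = -216.36636
m₂^(3/2) = 27.51359^(1.5) = 144.31816
g_1 = m₃ / m₂^(3/2) = -216.36636 / 144.31816 ≈ -1.4992

-1.4992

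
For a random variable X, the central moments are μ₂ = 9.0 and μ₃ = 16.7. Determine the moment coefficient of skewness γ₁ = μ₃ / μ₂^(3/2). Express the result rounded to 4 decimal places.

σ = √μ₂ = √9.0 = 3.00000
σ³ = μ₂^(3/2) = 27.00000
γ₁ = μ₃/σ³ = 16.7 / 27.00000 ≈ 0.6185

0.6185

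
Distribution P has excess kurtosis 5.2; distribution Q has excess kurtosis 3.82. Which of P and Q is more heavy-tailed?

P

Higher excess kurtosis ⇒ heavier tails relative to the normal distribution.
5.2 vs 3.82: the larger is 5.2, so P has heavier tails.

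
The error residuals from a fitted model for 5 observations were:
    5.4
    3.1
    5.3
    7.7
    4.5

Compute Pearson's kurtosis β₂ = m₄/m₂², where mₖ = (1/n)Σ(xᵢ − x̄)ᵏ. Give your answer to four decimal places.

2.3419

x̄ = 5.2000
Σ(xᵢ − x̄)² = 11.2000 ⇒ m₂ = 2.24000
Σ(xᵢ − x̄)⁴ = 58.7524 ⇒ m₄ = 11.75048
m₂² = 5.01760
β₂ = m₄/m₂² = 11.75048 / 5.01760 ≈ 2.3419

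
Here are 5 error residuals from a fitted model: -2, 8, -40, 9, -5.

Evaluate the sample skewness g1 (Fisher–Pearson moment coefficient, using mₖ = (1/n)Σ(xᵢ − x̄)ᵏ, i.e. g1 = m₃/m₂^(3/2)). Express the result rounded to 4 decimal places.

x̄ = (-2 + 8 - 40 + 9 - 5) / 5 = -6.0000
deviations (xᵢ − x̄): 4.0000, 14.0000, -34.0000, 15.0000, 1.0000
Σ(xᵢ − x̄)² = 1594.0000 ⇒ m₂ = 1594.0000/5 = 318.80000
Σ(xᵢ − x̄)³ = -33120.0000 ⇒ m₃ = -33120.0000/5 = -6624.00000
m₂^(3/2) = 318.80000^(1.5) = 5692.16485
g1 = m₃ / m₂^(3/2) = -6624.00000 / 5692.16485 ≈ -1.1637

-1.1637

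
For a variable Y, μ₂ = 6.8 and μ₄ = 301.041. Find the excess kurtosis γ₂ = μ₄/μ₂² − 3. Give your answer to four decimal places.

3.5104

μ₂² = 6.8² = 46.24000
μ₄/μ₂² = 301.041 / 46.24000 = 6.51040
γ₂ = 6.51040 − 3 ≈ 3.5104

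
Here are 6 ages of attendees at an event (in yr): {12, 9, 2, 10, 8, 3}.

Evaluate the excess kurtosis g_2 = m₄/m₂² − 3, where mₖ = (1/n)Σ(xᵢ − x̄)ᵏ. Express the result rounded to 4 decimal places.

-1.3846

x̄ = 7.3333
Σ(xᵢ − x̄)² = 79.3333 ⇒ m₂ = 13.22222
Σ(xᵢ − x̄)⁴ = 1694.4444 ⇒ m₄ = 282.40741
m₂² = 174.82716
g_2 = m₄/m₂² − 3 = 1.61535 − 3 ≈ -1.3846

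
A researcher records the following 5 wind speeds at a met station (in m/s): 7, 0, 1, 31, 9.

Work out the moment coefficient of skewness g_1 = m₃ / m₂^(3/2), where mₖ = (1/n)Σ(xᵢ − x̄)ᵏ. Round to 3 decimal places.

1.165

x̄ = (7 + 0 + 1 + 31 + 9) / 5 = 9.6000
deviations (xᵢ − x̄): -2.6000, -9.6000, -8.6000, 21.4000, -0.6000
Σ(xᵢ − x̄)² = 631.2000 ⇒ m₂ = 631.2000/5 = 126.24000
Σ(xᵢ − x̄)³ = 8261.7600 ⇒ m₃ = 8261.7600/5 = 1652.35200
m₂^(3/2) = 126.24000^(1.5) = 1418.38941
g_1 = m₃ / m₂^(3/2) = 1652.35200 / 1418.38941 ≈ 1.165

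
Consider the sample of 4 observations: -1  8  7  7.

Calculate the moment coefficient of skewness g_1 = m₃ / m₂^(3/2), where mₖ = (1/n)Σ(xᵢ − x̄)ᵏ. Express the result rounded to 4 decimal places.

-1.1100

x̄ = (-1 + 8 + 7 + 7) / 4 = 5.2500
deviations (xᵢ − x̄): -6.2500, 2.7500, 1.7500, 1.7500
Σ(xᵢ − x̄)² = 52.7500 ⇒ m₂ = 52.7500/4 = 13.18750
Σ(xᵢ − x̄)³ = -212.6250 ⇒ m₃ = -212.6250/4 = -53.15625
m₂^(3/2) = 13.18750^(1.5) = 47.88988
g_1 = m₃ / m₂^(3/2) = -53.15625 / 47.88988 ≈ -1.1100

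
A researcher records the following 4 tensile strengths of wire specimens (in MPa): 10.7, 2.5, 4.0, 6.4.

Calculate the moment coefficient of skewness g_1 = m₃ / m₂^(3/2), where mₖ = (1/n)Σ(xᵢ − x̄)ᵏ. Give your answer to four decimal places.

0.5413

x̄ = (10.7 + 2.5 + 4.0 + 6.4) / 4 = 5.9000
deviations (xᵢ − x̄): 4.8000, -3.4000, -1.9000, 0.5000
Σ(xᵢ − x̄)² = 38.4600 ⇒ m₂ = 38.4600/4 = 9.61500
Σ(xᵢ − x̄)³ = 64.5540 ⇒ m₃ = 64.5540/4 = 16.13850
m₂^(3/2) = 9.61500^(1.5) = 29.81425
g_1 = m₃ / m₂^(3/2) = 16.13850 / 29.81425 ≈ 0.5413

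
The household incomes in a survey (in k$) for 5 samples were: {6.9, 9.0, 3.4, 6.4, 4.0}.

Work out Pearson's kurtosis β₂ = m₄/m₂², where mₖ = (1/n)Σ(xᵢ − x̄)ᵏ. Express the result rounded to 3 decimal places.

x̄ = 5.9400
Σ(xᵢ − x̄)² = 20.7120 ⇒ m₂ = 4.14240
Σ(xᵢ − x̄)⁴ = 144.3590 ⇒ m₄ = 28.87179
m₂² = 17.15948
β₂ = m₄/m₂² = 28.87179 / 17.15948 ≈ 1.683

1.683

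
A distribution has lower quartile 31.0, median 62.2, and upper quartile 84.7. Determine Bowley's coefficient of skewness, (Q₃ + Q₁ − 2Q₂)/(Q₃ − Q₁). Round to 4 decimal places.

numerator: Q₃ + Q₁ − 2Q₂ = 84.7 + 31.0 − 2×62.2 = -8.7000
denominator: Q₃ − Q₁ = 84.7 − 31.0 = 53.7000
Bowley skewness = -8.7000 / 53.7000 ≈ -0.1620

-0.1620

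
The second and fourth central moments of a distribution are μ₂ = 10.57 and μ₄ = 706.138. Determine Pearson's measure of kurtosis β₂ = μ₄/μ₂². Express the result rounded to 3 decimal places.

μ₂² = 10.57² = 111.72490
μ₄/μ₂² = 706.138 / 111.72490 = 6.32033
β₂ ≈ 6.320

6.320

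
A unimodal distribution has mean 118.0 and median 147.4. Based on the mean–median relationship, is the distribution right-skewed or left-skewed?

mean − median = 118.0 − 147.4 = -29.4
mean < median ⇒ the longer tail is on the left ⇒ left-skewed (negatively skewed).

left-skewed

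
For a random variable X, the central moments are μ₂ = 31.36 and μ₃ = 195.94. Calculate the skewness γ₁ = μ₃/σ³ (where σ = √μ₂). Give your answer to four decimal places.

1.1157

σ = √μ₂ = √31.36 = 5.60000
σ³ = μ₂^(3/2) = 175.61600
γ₁ = μ₃/σ³ = 195.94 / 175.61600 ≈ 1.1157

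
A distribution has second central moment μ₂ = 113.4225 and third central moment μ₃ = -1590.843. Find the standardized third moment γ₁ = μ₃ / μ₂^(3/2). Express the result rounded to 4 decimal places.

-1.3170

σ = √μ₂ = √113.4225 = 10.65000
σ³ = μ₂^(3/2) = 1207.94963
γ₁ = μ₃/σ³ = -1590.843 / 1207.94963 ≈ -1.3170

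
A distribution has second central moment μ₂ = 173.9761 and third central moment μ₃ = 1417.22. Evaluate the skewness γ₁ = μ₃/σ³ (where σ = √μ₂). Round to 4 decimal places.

σ = √μ₂ = √173.9761 = 13.19000
σ³ = μ₂^(3/2) = 2294.74476
γ₁ = μ₃/σ³ = 1417.22 / 2294.74476 ≈ 0.6176

0.6176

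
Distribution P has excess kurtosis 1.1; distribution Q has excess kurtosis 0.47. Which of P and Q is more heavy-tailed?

P

Higher excess kurtosis ⇒ heavier tails relative to the normal distribution.
1.1 vs 0.47: the larger is 1.1, so P has heavier tails.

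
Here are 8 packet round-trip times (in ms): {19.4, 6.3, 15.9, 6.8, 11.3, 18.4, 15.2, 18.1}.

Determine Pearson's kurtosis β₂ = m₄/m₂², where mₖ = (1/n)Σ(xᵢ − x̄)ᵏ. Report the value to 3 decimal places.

x̄ = 13.9250
Σ(xᵢ − x̄)² = 188.7550 ⇒ m₂ = 23.59438
Σ(xᵢ − x̄)⁴ = 7626.2096 ⇒ m₄ = 953.27621
m₂² = 556.69453
β₂ = m₄/m₂² = 953.27621 / 556.69453 ≈ 1.712

1.712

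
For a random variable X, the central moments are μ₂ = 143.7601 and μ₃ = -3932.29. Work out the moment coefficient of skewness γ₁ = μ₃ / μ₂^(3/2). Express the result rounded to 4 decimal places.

-2.2813

σ = √μ₂ = √143.7601 = 11.99000
σ³ = μ₂^(3/2) = 1723.68360
γ₁ = μ₃/σ³ = -3932.29 / 1723.68360 ≈ -2.2813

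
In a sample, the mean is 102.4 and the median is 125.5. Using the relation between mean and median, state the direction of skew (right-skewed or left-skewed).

mean − median = 102.4 − 125.5 = -23.1
mean < median ⇒ the longer tail is on the left ⇒ left-skewed (negatively skewed).

left-skewed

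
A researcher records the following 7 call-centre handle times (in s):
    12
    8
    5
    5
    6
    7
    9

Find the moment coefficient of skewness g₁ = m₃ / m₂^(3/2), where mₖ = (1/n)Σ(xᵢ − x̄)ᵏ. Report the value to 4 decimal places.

x̄ = (12 + 8 + 5 + 5 + 6 + 7 + 9) / 7 = 7.4286
deviations (xᵢ − x̄): 4.5714, 0.5714, -2.4286, -2.4286, -1.4286, -0.4286, 1.5714
Σ(xᵢ − x̄)² = 37.7143 ⇒ m₂ = 37.7143/7 = 5.38776
Σ(xᵢ − x̄)³ = 67.9592 ⇒ m₃ = 67.9592/7 = 9.70845
m₂^(3/2) = 5.38776^(1.5) = 12.50581
g₁ = m₃ / m₂^(3/2) = 9.70845 / 12.50581 ≈ 0.7763

0.7763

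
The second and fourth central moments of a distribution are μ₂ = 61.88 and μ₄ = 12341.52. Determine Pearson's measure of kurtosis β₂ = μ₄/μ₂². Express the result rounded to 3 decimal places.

μ₂² = 61.88² = 3829.13440
μ₄/μ₂² = 12341.52 / 3829.13440 = 3.22306
β₂ ≈ 3.223

3.223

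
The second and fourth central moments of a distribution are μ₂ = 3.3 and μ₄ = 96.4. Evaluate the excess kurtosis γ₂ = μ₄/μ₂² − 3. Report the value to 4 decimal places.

5.8522

μ₂² = 3.3² = 10.89000
μ₄/μ₂² = 96.4 / 10.89000 = 8.85216
γ₂ = 8.85216 − 3 ≈ 5.8522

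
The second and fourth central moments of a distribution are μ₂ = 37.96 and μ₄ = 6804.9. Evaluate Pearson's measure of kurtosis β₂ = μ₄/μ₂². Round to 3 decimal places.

μ₂² = 37.96² = 1440.96160
μ₄/μ₂² = 6804.9 / 1440.96160 = 4.72247
β₂ ≈ 4.722

4.722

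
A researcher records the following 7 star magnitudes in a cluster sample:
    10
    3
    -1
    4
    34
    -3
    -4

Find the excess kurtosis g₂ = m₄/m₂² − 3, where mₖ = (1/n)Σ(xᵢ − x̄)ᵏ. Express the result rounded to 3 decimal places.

x̄ = 6.1429
Σ(xᵢ − x̄)² = 1042.8571 ⇒ m₂ = 148.97959
Σ(xᵢ − x̄)⁴ = 622722.1341 ⇒ m₄ = 88960.30487
m₂² = 22194.91878
g₂ = m₄/m₂² − 3 = 4.00814 − 3 ≈ 1.008

1.008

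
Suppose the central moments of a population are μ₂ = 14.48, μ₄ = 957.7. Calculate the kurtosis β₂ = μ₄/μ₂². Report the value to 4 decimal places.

μ₂² = 14.48² = 209.67040
μ₄/μ₂² = 957.7 / 209.67040 = 4.56765
β₂ ≈ 4.5676

4.5676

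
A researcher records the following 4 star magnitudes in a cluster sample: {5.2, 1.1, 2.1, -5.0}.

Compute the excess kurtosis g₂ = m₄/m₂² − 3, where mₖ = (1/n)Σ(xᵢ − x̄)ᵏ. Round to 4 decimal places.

x̄ = 0.8500
Σ(xᵢ − x̄)² = 54.7700 ⇒ m₂ = 13.69250
Σ(xᵢ − x̄)⁴ = 1531.6858 ⇒ m₄ = 382.92146
m₂² = 187.48456
g₂ = m₄/m₂² − 3 = 2.04242 − 3 ≈ -0.9576

-0.9576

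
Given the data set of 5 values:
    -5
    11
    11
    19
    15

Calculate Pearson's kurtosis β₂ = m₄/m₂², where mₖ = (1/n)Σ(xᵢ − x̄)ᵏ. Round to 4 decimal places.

x̄ = 10.2000
Σ(xᵢ − x̄)² = 332.8000 ⇒ m₂ = 66.56000
Σ(xᵢ − x̄)⁴ = 59908.0960 ⇒ m₄ = 11981.61920
m₂² = 4430.23360
β₂ = m₄/m₂² = 11981.61920 / 4430.23360 ≈ 2.7045

2.7045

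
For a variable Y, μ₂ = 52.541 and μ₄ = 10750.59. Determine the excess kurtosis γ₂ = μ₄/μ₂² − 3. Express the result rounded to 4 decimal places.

μ₂² = 52.541² = 2760.55668
μ₄/μ₂² = 10750.59 / 2760.55668 = 3.89436
γ₂ = 3.89436 − 3 ≈ 0.8944

0.8944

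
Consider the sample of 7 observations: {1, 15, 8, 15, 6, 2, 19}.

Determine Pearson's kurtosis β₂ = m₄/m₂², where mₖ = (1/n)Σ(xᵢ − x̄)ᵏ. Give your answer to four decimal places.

1.5055

x̄ = 9.4286
Σ(xᵢ − x̄)² = 293.7143 ⇒ m₂ = 41.95918
Σ(xᵢ − x̄)⁴ = 18554.2507 ⇒ m₄ = 2650.60725
m₂² = 1760.57309
β₂ = m₄/m₂² = 2650.60725 / 1760.57309 ≈ 1.5055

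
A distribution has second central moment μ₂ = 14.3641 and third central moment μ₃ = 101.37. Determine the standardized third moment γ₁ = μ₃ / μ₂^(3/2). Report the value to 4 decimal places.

1.8621

σ = √μ₂ = √14.3641 = 3.79000
σ³ = μ₂^(3/2) = 54.43994
γ₁ = μ₃/σ³ = 101.37 / 54.43994 ≈ 1.8621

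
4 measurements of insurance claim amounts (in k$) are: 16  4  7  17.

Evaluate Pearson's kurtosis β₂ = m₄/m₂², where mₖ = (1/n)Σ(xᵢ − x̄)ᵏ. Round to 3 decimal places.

1.153

x̄ = 11.0000
Σ(xᵢ − x̄)² = 126.0000 ⇒ m₂ = 31.50000
Σ(xᵢ − x̄)⁴ = 4578.0000 ⇒ m₄ = 1144.50000
m₂² = 992.25000
β₂ = m₄/m₂² = 1144.50000 / 992.25000 ≈ 1.153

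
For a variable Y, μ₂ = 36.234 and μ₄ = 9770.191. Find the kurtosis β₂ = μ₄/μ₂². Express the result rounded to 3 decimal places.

7.442

μ₂² = 36.234² = 1312.90276
μ₄/μ₂² = 9770.191 / 1312.90276 = 7.44167
β₂ ≈ 7.442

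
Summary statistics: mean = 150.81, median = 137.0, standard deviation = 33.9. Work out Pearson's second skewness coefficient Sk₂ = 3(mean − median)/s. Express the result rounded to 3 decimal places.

1.222

Sk₂ = 3(150.81 − 137.0) / 33.9 = 3 × 13.8100 / 33.9
    = 41.4300 / 33.9 ≈ 1.222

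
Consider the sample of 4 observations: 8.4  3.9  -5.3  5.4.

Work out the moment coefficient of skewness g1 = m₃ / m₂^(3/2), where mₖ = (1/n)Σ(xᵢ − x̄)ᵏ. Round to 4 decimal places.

-0.8063

x̄ = (8.4 + 3.9 - 5.3 + 5.4) / 4 = 3.1000
deviations (xᵢ − x̄): 5.3000, 0.8000, -8.4000, 2.3000
Σ(xᵢ − x̄)² = 104.5800 ⇒ m₂ = 104.5800/4 = 26.14500
Σ(xᵢ − x̄)³ = -431.1480 ⇒ m₃ = -431.1480/4 = -107.78700
m₂^(3/2) = 26.14500^(1.5) = 133.68509
g1 = m₃ / m₂^(3/2) = -107.78700 / 133.68509 ≈ -0.8063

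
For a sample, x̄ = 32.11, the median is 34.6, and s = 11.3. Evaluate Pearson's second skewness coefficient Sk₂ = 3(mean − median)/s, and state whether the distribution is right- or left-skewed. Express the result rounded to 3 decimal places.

-0.661, left-skewed

Sk₂ = 3(32.11 − 34.6) / 11.3 = 3 × -2.4900 / 11.3
    = -7.4700 / 11.3 ≈ -0.661
Sk₂ < 0 ⇒ mean < median ⇒ left-skewed (negative skew).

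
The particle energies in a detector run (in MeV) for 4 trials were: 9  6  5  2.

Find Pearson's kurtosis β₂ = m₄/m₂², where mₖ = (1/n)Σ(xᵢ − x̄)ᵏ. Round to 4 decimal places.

x̄ = 5.5000
Σ(xᵢ − x̄)² = 25.0000 ⇒ m₂ = 6.25000
Σ(xᵢ − x̄)⁴ = 300.2500 ⇒ m₄ = 75.06250
m₂² = 39.06250
β₂ = m₄/m₂² = 75.06250 / 39.06250 ≈ 1.9216

1.9216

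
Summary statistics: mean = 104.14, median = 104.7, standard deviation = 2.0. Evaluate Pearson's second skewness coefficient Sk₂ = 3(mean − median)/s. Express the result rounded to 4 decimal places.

-0.8400

Sk₂ = 3(104.14 − 104.7) / 2.0 = 3 × -0.5600 / 2.0
    = -1.6800 / 2.0 ≈ -0.8400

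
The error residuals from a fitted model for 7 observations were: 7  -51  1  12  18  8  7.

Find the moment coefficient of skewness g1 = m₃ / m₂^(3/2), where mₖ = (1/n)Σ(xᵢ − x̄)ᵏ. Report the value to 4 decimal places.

x̄ = (7 - 51 + 1 + 12 + 18 + 8 + 7) / 7 = 0.2857
deviations (xᵢ − x̄): 6.7143, -51.2857, 0.7143, 11.7143, 17.7143, 7.7143, 6.7143
Σ(xᵢ − x̄)² = 3231.4286 ⇒ m₂ = 3231.4286/7 = 461.63265
Σ(xᵢ − x̄)³ = -126661.9592 ⇒ m₃ = -126661.9592/7 = -18094.56560
m₂^(3/2) = 461.63265^(1.5) = 9918.47221
g1 = m₃ / m₂^(3/2) = -18094.56560 / 9918.47221 ≈ -1.8243

-1.8243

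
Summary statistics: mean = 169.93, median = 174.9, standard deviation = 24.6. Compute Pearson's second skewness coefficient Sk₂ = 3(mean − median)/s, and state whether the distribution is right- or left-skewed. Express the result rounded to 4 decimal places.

-0.6061, left-skewed

Sk₂ = 3(169.93 − 174.9) / 24.6 = 3 × -4.9700 / 24.6
    = -14.9100 / 24.6 ≈ -0.6061
Sk₂ < 0 ⇒ mean < median ⇒ left-skewed (negative skew).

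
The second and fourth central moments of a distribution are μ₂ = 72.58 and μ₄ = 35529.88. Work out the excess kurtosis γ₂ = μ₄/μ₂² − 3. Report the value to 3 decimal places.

μ₂² = 72.58² = 5267.85640
μ₄/μ₂² = 35529.88 / 5267.85640 = 6.74466
γ₂ = 6.74466 − 3 ≈ 3.745

3.745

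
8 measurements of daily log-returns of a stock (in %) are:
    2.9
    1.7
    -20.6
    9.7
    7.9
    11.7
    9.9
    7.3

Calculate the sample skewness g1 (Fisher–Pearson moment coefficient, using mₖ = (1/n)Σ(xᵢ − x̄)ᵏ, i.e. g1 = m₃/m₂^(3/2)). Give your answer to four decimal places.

x̄ = (2.9 + 1.7 - 20.6 + 9.7 + 7.9 + 11.7 + 9.9 + 7.3) / 8 = 3.8125
deviations (xᵢ − x̄): -0.9125, -2.1125, -24.4125, 5.8875, 4.0875, 7.8875, 6.0875, 3.4875
Σ(xᵢ − x̄)² = 764.0688 ⇒ m₂ = 764.0688/8 = 95.50859
Σ(xᵢ − x̄)³ = -13528.2316 ⇒ m₃ = -13528.2316/8 = -1691.02895
m₂^(3/2) = 95.50859^(1.5) = 933.39114
g1 = m₃ / m₂^(3/2) = -1691.02895 / 933.39114 ≈ -1.8117

-1.8117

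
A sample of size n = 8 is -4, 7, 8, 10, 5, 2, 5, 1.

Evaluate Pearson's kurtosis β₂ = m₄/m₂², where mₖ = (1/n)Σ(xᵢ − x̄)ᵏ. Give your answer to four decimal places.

2.5152

x̄ = 4.2500
Σ(xᵢ − x̄)² = 139.5000 ⇒ m₂ = 17.43750
Σ(xᵢ − x̄)⁴ = 6118.4063 ⇒ m₄ = 764.80078
m₂² = 304.06641
β₂ = m₄/m₂² = 764.80078 / 304.06641 ≈ 2.5152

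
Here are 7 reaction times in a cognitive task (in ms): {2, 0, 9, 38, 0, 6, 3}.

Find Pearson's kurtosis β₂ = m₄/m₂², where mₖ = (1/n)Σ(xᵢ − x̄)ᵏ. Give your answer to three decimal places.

4.633

x̄ = 8.2857
Σ(xᵢ − x̄)² = 1093.4286 ⇒ m₂ = 156.20408
Σ(xᵢ − x̄)⁴ = 791376.5539 ⇒ m₄ = 113053.79342
m₂² = 24399.71512
β₂ = m₄/m₂² = 113053.79342 / 24399.71512 ≈ 4.633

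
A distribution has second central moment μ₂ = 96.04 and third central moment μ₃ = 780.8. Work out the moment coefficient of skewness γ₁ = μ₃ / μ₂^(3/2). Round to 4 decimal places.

σ = √μ₂ = √96.04 = 9.80000
σ³ = μ₂^(3/2) = 941.19200
γ₁ = μ₃/σ³ = 780.8 / 941.19200 ≈ 0.8296

0.8296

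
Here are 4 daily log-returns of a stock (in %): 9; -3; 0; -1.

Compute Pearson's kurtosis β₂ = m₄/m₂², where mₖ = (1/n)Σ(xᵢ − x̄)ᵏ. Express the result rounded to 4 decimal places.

x̄ = 1.2500
Σ(xᵢ − x̄)² = 84.7500 ⇒ m₂ = 21.18750
Σ(xᵢ − x̄)⁴ = 3961.8281 ⇒ m₄ = 990.45703
m₂² = 448.91016
β₂ = m₄/m₂² = 990.45703 / 448.91016 ≈ 2.2064

2.2064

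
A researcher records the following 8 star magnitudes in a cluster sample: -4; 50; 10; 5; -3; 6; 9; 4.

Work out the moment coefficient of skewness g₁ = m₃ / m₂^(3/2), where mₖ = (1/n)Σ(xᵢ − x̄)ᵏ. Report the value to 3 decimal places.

1.868

x̄ = (-4 + 50 + 10 + 5 - 3 + 6 + 9 + 4) / 8 = 9.6250
deviations (xᵢ − x̄): -13.6250, 40.3750, 0.3750, -4.6250, -12.6250, -3.6250, -0.6250, -5.6250
Σ(xᵢ − x̄)² = 2041.8750 ⇒ m₂ = 2041.8750/8 = 255.23438
Σ(xᵢ − x̄)³ = 60950.5313 ⇒ m₃ = 60950.5313/8 = 7618.81641
m₂^(3/2) = 255.23438^(1.5) = 4077.63875
g₁ = m₃ / m₂^(3/2) = 7618.81641 / 4077.63875 ≈ 1.868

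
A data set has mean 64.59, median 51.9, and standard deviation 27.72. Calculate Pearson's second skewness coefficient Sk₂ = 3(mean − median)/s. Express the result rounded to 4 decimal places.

Sk₂ = 3(64.59 − 51.9) / 27.72 = 3 × 12.6900 / 27.72
    = 38.0700 / 27.72 ≈ 1.3734

1.3734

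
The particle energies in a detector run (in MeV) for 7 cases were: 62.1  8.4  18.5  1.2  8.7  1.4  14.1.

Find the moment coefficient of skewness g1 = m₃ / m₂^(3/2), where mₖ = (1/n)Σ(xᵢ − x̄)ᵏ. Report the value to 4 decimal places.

x̄ = (62.1 + 8.4 + 18.5 + 1.2 + 8.7 + 1.4 + 14.1) / 7 = 16.3429
deviations (xᵢ − x̄): 45.7571, -7.9429, 2.1571, -15.1429, -7.6429, -14.9429, -2.2429
Σ(xᵢ − x̄)² = 2677.4971 ⇒ m₂ = 2677.4971/7 = 382.49959
Σ(xᵢ − x̄)³ = 88044.7468 ⇒ m₃ = 88044.7468/7 = 12577.82097
m₂^(3/2) = 382.49959^(1.5) = 7480.77279
g1 = m₃ / m₂^(3/2) = 12577.82097 / 7480.77279 ≈ 1.6814

1.6814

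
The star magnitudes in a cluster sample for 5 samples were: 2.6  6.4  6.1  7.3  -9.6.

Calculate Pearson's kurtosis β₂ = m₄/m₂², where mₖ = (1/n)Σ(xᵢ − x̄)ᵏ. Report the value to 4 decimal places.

x̄ = 2.5600
Σ(xᵢ − x̄)² = 197.6120 ⇒ m₂ = 39.52240
Σ(xᵢ − x̄)⁴ = 22743.5024 ⇒ m₄ = 4548.70049
m₂² = 1562.02010
β₂ = m₄/m₂² = 4548.70049 / 1562.02010 ≈ 2.9121

2.9121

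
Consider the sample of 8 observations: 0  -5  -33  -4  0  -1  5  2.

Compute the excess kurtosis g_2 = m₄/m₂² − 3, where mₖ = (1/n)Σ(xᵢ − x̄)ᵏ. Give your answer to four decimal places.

2.3867

x̄ = -4.5000
Σ(xᵢ − x̄)² = 998.0000 ⇒ m₂ = 124.75000
Σ(xᵢ − x̄)⁴ = 670650.5000 ⇒ m₄ = 83831.31250
m₂² = 15562.56250
g_2 = m₄/m₂² − 3 = 5.38673 − 3 ≈ 2.3867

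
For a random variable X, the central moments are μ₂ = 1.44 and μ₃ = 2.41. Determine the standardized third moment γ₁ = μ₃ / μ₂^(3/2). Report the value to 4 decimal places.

1.3947

σ = √μ₂ = √1.44 = 1.20000
σ³ = μ₂^(3/2) = 1.72800
γ₁ = μ₃/σ³ = 2.41 / 1.72800 ≈ 1.3947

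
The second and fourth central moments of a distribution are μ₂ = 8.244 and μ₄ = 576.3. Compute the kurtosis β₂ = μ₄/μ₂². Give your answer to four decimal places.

8.4795

μ₂² = 8.244² = 67.96354
μ₄/μ₂² = 576.3 / 67.96354 = 8.47955
β₂ ≈ 8.4795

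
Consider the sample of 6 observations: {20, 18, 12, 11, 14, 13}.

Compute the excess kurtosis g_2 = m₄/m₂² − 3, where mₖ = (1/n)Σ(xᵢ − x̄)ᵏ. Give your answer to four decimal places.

-1.2472

x̄ = 14.6667
Σ(xᵢ − x̄)² = 63.3333 ⇒ m₂ = 10.55556
Σ(xᵢ − x̄)⁴ = 1171.7778 ⇒ m₄ = 195.29630
m₂² = 111.41975
g_2 = m₄/m₂² − 3 = 1.75280 − 3 ≈ -1.2472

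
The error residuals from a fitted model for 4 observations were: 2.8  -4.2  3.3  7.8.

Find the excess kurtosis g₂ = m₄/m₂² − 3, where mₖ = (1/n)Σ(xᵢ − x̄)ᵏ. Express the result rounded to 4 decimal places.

-0.9656

x̄ = 2.4250
Σ(xᵢ − x̄)² = 73.6875 ⇒ m₂ = 18.42188
Σ(xᵢ − x̄)⁴ = 2761.6611 ⇒ m₄ = 690.41528
m₂² = 339.36548
g₂ = m₄/m₂² − 3 = 2.03443 − 3 ≈ -0.9656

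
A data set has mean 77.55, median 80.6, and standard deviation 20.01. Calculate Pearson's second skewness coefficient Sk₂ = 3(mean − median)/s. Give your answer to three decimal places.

-0.457

Sk₂ = 3(77.55 − 80.6) / 20.01 = 3 × -3.0500 / 20.01
    = -9.1500 / 20.01 ≈ -0.457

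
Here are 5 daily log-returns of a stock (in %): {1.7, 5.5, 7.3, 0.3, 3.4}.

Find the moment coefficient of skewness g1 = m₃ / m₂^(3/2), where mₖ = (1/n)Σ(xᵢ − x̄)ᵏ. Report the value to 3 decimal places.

0.136

x̄ = (1.7 + 5.5 + 7.3 + 0.3 + 3.4) / 5 = 3.6400
deviations (xᵢ − x̄): -1.9400, 1.8600, 3.6600, -3.3400, -0.2400
Σ(xᵢ − x̄)² = 31.8320 ⇒ m₂ = 31.8320/5 = 6.36640
Σ(xᵢ − x̄)³ = 10.8878 ⇒ m₃ = 10.8878/5 = 2.17757
m₂^(3/2) = 6.36640^(1.5) = 16.06353
g1 = m₃ / m₂^(3/2) = 2.17757 / 16.06353 ≈ 0.136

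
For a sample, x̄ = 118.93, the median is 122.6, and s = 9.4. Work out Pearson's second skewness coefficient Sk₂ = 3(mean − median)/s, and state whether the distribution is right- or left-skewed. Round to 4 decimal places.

-1.1713, left-skewed

Sk₂ = 3(118.93 − 122.6) / 9.4 = 3 × -3.6700 / 9.4
    = -11.0100 / 9.4 ≈ -1.1713
Sk₂ < 0 ⇒ mean < median ⇒ left-skewed (negative skew).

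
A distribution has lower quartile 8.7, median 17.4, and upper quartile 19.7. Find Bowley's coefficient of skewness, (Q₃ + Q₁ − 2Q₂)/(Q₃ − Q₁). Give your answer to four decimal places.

numerator: Q₃ + Q₁ − 2Q₂ = 19.7 + 8.7 − 2×17.4 = -6.4000
denominator: Q₃ − Q₁ = 19.7 − 8.7 = 11.0000
Bowley skewness = -6.4000 / 11.0000 ≈ -0.5818

-0.5818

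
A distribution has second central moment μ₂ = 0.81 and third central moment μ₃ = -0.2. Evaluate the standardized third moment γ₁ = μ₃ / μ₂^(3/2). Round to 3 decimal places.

σ = √μ₂ = √0.81 = 0.90000
σ³ = μ₂^(3/2) = 0.72900
γ₁ = μ₃/σ³ = -0.2 / 0.72900 ≈ -0.274

-0.274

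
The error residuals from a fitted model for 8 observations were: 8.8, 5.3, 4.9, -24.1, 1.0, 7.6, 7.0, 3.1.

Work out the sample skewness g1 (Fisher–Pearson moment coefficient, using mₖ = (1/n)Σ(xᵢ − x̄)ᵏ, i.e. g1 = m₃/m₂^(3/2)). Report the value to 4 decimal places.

x̄ = (8.8 + 5.3 + 4.9 - 24.1 + 1.0 + 7.6 + 7.0 + 3.1) / 8 = 1.7000
deviations (xᵢ − x̄): 7.1000, 3.6000, 3.2000, -25.8000, -0.7000, 5.9000, 5.3000, 1.4000
Σ(xᵢ − x̄)² = 804.6000 ⇒ m₂ = 804.6000/8 = 100.57500
Σ(xᵢ − x̄)³ = -16379.5200 ⇒ m₃ = -16379.5200/8 = -2047.44000
m₂^(3/2) = 100.57500^(1.5) = 1008.63739
g1 = m₃ / m₂^(3/2) = -2047.44000 / 1008.63739 ≈ -2.0299

-2.0299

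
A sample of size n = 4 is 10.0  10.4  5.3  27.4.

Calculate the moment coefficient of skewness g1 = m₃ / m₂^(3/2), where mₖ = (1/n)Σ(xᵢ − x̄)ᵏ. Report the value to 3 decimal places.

0.951

x̄ = (10.0 + 10.4 + 5.3 + 27.4) / 4 = 13.2750
deviations (xᵢ − x̄): -3.2750, -2.8750, -7.9750, 14.1250
Σ(xᵢ − x̄)² = 282.1075 ⇒ m₂ = 282.1075/4 = 70.52687
Σ(xᵢ − x̄)³ = 2252.0531 ⇒ m₃ = 2252.0531/4 = 563.01328
m₂^(3/2) = 70.52687^(1.5) = 592.28667
g1 = m₃ / m₂^(3/2) = 563.01328 / 592.28667 ≈ 0.951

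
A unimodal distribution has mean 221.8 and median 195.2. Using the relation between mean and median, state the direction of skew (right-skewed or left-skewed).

right-skewed

mean − median = 221.8 − 195.2 = 26.6
mean > median ⇒ the longer tail is on the right ⇒ right-skewed (positively skewed).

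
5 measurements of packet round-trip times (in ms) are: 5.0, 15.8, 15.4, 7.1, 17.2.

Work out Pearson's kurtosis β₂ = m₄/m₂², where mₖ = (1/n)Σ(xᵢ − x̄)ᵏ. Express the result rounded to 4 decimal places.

1.3066

x̄ = 12.1000
Σ(xᵢ − x̄)² = 126.0000 ⇒ m₂ = 25.20000
Σ(xᵢ − x̄)⁴ = 4148.6964 ⇒ m₄ = 829.73928
m₂² = 635.04000
β₂ = m₄/m₂² = 829.73928 / 635.04000 ≈ 1.3066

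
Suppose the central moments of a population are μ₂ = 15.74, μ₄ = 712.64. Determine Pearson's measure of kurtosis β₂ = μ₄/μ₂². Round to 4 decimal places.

2.8765

μ₂² = 15.74² = 247.74760
μ₄/μ₂² = 712.64 / 247.74760 = 2.87648
β₂ ≈ 2.8765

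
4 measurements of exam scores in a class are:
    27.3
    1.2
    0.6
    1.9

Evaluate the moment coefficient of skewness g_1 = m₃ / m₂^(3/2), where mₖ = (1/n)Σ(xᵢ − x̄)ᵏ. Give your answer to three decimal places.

1.149

x̄ = (27.3 + 1.2 + 0.6 + 1.9) / 4 = 7.7500
deviations (xᵢ − x̄): 19.5500, -6.5500, -7.1500, -5.8500
Σ(xᵢ − x̄)² = 510.4500 ⇒ m₂ = 510.4500/4 = 127.61250
Σ(xᵢ − x̄)³ = 6625.3200 ⇒ m₃ = 6625.3200/4 = 1656.33000
m₂^(3/2) = 127.61250^(1.5) = 1441.58357
g_1 = m₃ / m₂^(3/2) = 1656.33000 / 1441.58357 ≈ 1.149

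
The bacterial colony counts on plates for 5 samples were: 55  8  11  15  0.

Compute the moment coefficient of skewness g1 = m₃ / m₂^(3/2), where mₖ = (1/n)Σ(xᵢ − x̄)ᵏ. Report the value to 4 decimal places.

1.2514

x̄ = (55 + 8 + 11 + 15 + 0) / 5 = 17.8000
deviations (xᵢ − x̄): 37.2000, -9.8000, -6.8000, -2.8000, -17.8000
Σ(xᵢ − x̄)² = 1850.8000 ⇒ m₂ = 1850.8000/5 = 370.16000
Σ(xᵢ − x̄)³ = 44561.5200 ⇒ m₃ = 44561.5200/5 = 8912.30400
m₂^(3/2) = 370.16000^(1.5) = 7121.70909
g1 = m₃ / m₂^(3/2) = 8912.30400 / 7121.70909 ≈ 1.2514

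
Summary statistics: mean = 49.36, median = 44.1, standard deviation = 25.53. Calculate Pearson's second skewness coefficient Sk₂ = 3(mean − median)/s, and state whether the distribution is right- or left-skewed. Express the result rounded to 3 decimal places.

0.618, right-skewed

Sk₂ = 3(49.36 − 44.1) / 25.53 = 3 × 5.2600 / 25.53
    = 15.7800 / 25.53 ≈ 0.618
Sk₂ > 0 ⇒ mean > median ⇒ right-skewed (positive skew).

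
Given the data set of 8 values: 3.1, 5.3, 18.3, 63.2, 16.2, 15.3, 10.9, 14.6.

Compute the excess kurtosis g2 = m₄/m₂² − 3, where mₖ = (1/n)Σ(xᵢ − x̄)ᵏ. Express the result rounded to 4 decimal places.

x̄ = 18.3625
Σ(xᵢ − x̄)² = 2497.8788 ⇒ m₂ = 312.23484
Σ(xᵢ − x̄)⁴ = 4128502.3921 ⇒ m₄ = 516062.79902
m₂² = 97490.59765
g2 = m₄/m₂² − 3 = 5.29346 − 3 ≈ 2.2935

2.2935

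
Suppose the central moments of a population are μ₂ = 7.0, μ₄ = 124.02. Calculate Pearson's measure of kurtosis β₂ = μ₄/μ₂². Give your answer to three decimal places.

μ₂² = 7.0² = 49.00000
μ₄/μ₂² = 124.02 / 49.00000 = 2.53102
β₂ ≈ 2.531

2.531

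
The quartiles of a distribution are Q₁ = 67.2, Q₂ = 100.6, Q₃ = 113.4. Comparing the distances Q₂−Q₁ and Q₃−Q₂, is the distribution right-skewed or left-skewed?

left-skewed

Q₂ − Q₁ = 33.4;  Q₃ − Q₂ = 12.8
Q₂ − Q₁ > Q₃ − Q₂ ⇒ the lower half is more spread out ⇒ left-skewed.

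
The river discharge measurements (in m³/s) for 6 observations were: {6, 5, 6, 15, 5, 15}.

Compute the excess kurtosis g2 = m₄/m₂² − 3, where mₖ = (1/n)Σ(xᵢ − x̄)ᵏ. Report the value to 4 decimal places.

x̄ = 8.6667
Σ(xᵢ − x̄)² = 121.3333 ⇒ m₂ = 20.22222
Σ(xᵢ − x̄)⁴ = 3680.4444 ⇒ m₄ = 613.40741
m₂² = 408.93827
g2 = m₄/m₂² − 3 = 1.50000 − 3 ≈ -1.5000

-1.5000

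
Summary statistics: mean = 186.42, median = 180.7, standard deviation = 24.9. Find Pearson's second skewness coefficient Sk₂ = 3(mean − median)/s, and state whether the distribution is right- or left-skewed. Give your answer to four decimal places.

Sk₂ = 3(186.42 − 180.7) / 24.9 = 3 × 5.7200 / 24.9
    = 17.1600 / 24.9 ≈ 0.6892
Sk₂ > 0 ⇒ mean > median ⇒ right-skewed (positive skew).

0.6892, right-skewed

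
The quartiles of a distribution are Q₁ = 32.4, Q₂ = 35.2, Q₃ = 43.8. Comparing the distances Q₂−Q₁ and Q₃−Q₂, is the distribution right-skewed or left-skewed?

right-skewed

Q₂ − Q₁ = 2.8;  Q₃ − Q₂ = 8.6
Q₃ − Q₂ > Q₂ − Q₁ ⇒ the upper half is more spread out ⇒ right-skewed.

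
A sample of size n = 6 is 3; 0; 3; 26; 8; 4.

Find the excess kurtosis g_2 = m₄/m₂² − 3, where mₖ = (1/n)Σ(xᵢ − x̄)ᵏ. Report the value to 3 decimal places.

0.686

x̄ = 7.3333
Σ(xᵢ − x̄)² = 451.3333 ⇒ m₂ = 75.22222
Σ(xᵢ − x̄)⁴ = 125134.4444 ⇒ m₄ = 20855.74074
m₂² = 5658.38272
g_2 = m₄/m₂² − 3 = 3.68581 − 3 ≈ 0.686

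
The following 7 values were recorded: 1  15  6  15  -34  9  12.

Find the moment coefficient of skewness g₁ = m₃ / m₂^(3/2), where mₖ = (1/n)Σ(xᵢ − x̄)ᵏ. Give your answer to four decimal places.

-1.7015

x̄ = (1 + 15 + 6 + 15 - 34 + 9 + 12) / 7 = 3.4286
deviations (xᵢ − x̄): -2.4286, 11.5714, 2.5714, 11.5714, -37.4286, 5.5714, 8.5714
Σ(xᵢ − x̄)² = 1785.7143 ⇒ m₂ = 1785.7143/7 = 255.10204
Σ(xᵢ − x̄)³ = -48529.4694 ⇒ m₃ = -48529.4694/7 = -6932.78134
m₂^(3/2) = 255.10204^(1.5) = 4074.46789
g₁ = m₃ / m₂^(3/2) = -6932.78134 / 4074.46789 ≈ -1.7015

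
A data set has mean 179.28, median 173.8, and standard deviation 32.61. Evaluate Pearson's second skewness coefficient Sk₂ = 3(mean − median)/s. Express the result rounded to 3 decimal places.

Sk₂ = 3(179.28 − 173.8) / 32.61 = 3 × 5.4800 / 32.61
    = 16.4400 / 32.61 ≈ 0.504

0.504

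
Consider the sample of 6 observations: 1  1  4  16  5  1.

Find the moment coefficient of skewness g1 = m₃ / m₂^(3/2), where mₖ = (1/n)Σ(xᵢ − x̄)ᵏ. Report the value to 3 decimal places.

1.454

x̄ = (1 + 1 + 4 + 16 + 5 + 1) / 6 = 4.6667
deviations (xᵢ − x̄): -3.6667, -3.6667, -0.6667, 11.3333, 0.3333, -3.6667
Σ(xᵢ − x̄)² = 169.3333 ⇒ m₂ = 169.3333/6 = 28.22222
Σ(xᵢ − x̄)³ = 1307.5556 ⇒ m₃ = 1307.5556/6 = 217.92593
m₂^(3/2) = 28.22222^(1.5) = 149.92940
g1 = m₃ / m₂^(3/2) = 217.92593 / 149.92940 ≈ 1.454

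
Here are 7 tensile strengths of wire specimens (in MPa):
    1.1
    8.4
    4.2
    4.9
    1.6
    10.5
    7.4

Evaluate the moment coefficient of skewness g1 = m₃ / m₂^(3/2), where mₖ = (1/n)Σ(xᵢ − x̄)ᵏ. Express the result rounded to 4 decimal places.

x̄ = (1.1 + 8.4 + 4.2 + 4.9 + 1.6 + 10.5 + 7.4) / 7 = 5.4429
deviations (xᵢ − x̄): -4.3429, 2.9571, -1.2429, -0.5429, -3.8429, 5.0571, 1.9571
Σ(xᵢ − x̄)² = 73.6171 ⇒ m₂ = 73.6171/7 = 10.51673
Σ(xᵢ − x̄)³ = 21.9534 ⇒ m₃ = 21.9534/7 = 3.13620
m₂^(3/2) = 10.51673^(1.5) = 34.10526
g1 = m₃ / m₂^(3/2) = 3.13620 / 34.10526 ≈ 0.0920

0.0920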